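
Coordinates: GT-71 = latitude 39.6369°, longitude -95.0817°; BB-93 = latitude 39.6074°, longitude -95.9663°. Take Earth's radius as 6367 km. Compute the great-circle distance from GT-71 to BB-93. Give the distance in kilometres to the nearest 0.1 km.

Δφ = -0.0295°,  Δλ = -0.8846°
a = sin²(Δφ/2) + cos φ₁ cos φ₂ sin²(Δλ/2) = 0.000035
c = 2·arcsin(√a) = 0.011903 rad = 0.6820°
d = R·c = 6367 × 0.011903 = 75.8 km

75.8 km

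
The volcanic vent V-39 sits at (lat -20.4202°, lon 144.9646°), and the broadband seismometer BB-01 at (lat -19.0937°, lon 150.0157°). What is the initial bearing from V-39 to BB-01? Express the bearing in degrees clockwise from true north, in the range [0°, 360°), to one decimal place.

Δλ = 5.0511°
y = sin Δλ · cos φ₂ = 0.083200
x = cos φ₁ sin φ₂ − sin φ₁ cos φ₂ cos Δλ = 0.021869
θ = atan2(y, x) = 75.2729° → 75.2729° (mod 360°)

75.3°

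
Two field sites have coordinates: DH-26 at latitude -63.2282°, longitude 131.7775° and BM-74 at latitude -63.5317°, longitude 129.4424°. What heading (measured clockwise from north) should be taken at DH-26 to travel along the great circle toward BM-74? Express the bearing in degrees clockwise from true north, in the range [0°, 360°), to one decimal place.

Δλ = -2.3351°
y = sin Δλ · cos φ₂ = -0.018160
x = cos φ₁ sin φ₂ − sin φ₁ cos φ₂ cos Δλ = -0.005627
θ = atan2(y, x) = -107.2176° → 252.7824° (mod 360°)

252.8°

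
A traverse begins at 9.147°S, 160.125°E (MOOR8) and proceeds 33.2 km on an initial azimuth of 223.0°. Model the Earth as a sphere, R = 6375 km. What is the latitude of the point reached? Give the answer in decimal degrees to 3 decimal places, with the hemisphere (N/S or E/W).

9.365°S

δ = d/R = 33.2/6375 = 0.005208 rad
φ₂ = arcsin(sin φ₁ cos δ + cos φ₁ sin δ cos θ)
   = arcsin(-0.15897·0.99999 + 0.98728·0.00521·-0.73135) = -9.36517°
λ₂ = λ₁ + atan2(sin θ sin δ cos φ₁, cos δ − sin φ₁ sin φ₂) = 159.91875°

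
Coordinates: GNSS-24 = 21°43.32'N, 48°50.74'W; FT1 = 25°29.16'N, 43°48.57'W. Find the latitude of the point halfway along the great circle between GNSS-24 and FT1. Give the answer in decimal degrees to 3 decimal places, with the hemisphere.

23.624°N

GNSS-24: φ = +21.72200°, λ = -48.84567°
FT1: φ = +25.48600°, λ = -43.80950°
Bx = cos φ₂ cos Δλ = 0.899206,  By = cos φ₂ sin Δλ = 0.079242
φₘ = atan2(sin φ₁ + sin φ₂, √((cos φ₁ + Bx)² + By²)) = 23.62431°
λₘ = λ₁ + atan2(By, cos φ₁ + Bx) = -46.36376°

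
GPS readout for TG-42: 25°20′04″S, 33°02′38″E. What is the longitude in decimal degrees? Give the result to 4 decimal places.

33.0439°E

33° + 2′/60 + 38″/3600 = 33 + 0.03333 + 0.01056 = 33.0439°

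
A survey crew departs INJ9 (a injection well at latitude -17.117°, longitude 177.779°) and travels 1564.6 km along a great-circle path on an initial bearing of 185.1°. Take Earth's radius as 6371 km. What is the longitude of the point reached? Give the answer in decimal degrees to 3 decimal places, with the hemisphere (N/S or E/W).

δ = d/R = 1564.6/6371 = 0.245582 rad
φ₂ = arcsin(sin φ₁ cos δ + cos φ₁ sin δ cos θ)
   = arcsin(-0.29432·0.97000 + 0.95571·0.24312·-0.99604) = -31.12620°
λ₂ = λ₁ + atan2(sin θ sin δ cos φ₁, cos δ − sin φ₁ sin φ₂) = 176.33231°

176.332°E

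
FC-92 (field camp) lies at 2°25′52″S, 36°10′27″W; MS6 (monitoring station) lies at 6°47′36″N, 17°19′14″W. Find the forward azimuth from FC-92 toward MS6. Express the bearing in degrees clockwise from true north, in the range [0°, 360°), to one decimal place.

FC-92: φ = -2.43111°, λ = -36.17417°
MS6: φ = +6.79333°, λ = -17.32056°
Δλ = 18.8536°
y = sin Δλ · cos φ₂ = 0.320883
x = cos φ₁ sin φ₂ − sin φ₁ cos φ₂ cos Δλ = 0.158042
θ = atan2(y, x) = 63.7786° → 63.7786° (mod 360°)

63.8°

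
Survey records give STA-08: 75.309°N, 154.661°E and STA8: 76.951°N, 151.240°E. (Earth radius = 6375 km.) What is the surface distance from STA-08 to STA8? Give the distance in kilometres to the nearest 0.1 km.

204.1 km

Δφ = 1.6420°,  Δλ = -3.4210°
a = sin²(Δφ/2) + cos φ₁ cos φ₂ sin²(Δλ/2) = 0.000256
c = 2·arcsin(√a) = 0.032022 rad = 1.8347°
d = R·c = 6375 × 0.032022 = 204.1 km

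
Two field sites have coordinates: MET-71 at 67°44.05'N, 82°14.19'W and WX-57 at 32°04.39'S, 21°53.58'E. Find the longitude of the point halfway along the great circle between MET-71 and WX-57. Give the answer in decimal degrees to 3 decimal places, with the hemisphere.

MET-71: φ = +67.73417°, λ = -82.23650°
WX-57: φ = -32.07317°, λ = +21.89300°
Bx = cos φ₂ cos Δλ = -0.206855,  By = cos φ₂ sin Δλ = 0.821735
φₘ = atan2(sin φ₁ + sin φ₂, √((cos φ₁ + Bx)² + By²)) = 25.16482°
λₘ = λ₁ + atan2(By, cos φ₁ + Bx) = -4.06187°

4.062°W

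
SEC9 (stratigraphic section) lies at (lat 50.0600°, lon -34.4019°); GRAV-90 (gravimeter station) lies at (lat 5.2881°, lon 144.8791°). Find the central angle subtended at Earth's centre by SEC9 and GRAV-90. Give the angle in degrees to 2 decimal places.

124.65°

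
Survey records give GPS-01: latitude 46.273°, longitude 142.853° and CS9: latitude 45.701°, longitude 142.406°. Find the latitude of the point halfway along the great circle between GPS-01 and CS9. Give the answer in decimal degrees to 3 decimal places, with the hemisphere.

Bx = cos φ₂ cos Δλ = 0.698382,  By = cos φ₂ sin Δλ = -0.005449
φₘ = atan2(sin φ₁ + sin φ₂, √((cos φ₁ + Bx)² + By²)) = 45.98722°
λₘ = λ₁ + atan2(By, cos φ₁ + Bx) = 142.62835°

45.987°N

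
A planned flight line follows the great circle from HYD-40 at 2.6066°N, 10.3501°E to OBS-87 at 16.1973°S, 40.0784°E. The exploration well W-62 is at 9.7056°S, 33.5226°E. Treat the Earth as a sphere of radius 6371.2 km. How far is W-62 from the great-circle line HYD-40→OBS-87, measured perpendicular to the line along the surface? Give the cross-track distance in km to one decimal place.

δ₁₃ = central angle HYD-40→W-62 = 0.456589 rad  (haversine)
θ₁₃ = bearing HYD-40→W-62 = 118.389°,  θ₁₂ = bearing HYD-40→OBS-87 = 123.616°
dₓₜ = R·arcsin(sin δ₁₃ · sin(θ₁₃ − θ₁₂)) = 6371.2·arcsin(0.44089·sin(-5.227°)) = -255.987 km
|dₓₜ| = 255.987 km

256.0 km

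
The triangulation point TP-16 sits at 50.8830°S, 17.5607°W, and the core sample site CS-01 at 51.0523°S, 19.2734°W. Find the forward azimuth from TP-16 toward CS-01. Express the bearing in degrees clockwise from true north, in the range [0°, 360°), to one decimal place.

260.4°

Δλ = -1.7127°
y = sin Δλ · cos φ₂ = -0.018788
x = cos φ₁ sin φ₂ − sin φ₁ cos φ₂ cos Δλ = -0.003173
θ = atan2(y, x) = -99.5852° → 260.4148° (mod 360°)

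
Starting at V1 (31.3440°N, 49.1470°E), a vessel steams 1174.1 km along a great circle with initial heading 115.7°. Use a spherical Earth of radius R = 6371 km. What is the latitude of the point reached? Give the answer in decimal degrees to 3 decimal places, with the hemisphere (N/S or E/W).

δ = d/R = 1174.1/6371 = 0.184288 rad
φ₂ = arcsin(sin φ₁ cos δ + cos φ₁ sin δ cos θ)
   = arcsin(0.52018·0.98307 + 0.85406·0.18325·-0.43366) = 26.32726°
λ₂ = λ₁ + atan2(sin θ sin δ cos φ₁, cos δ − sin φ₁ sin φ₂) = 59.76316°

26.327°N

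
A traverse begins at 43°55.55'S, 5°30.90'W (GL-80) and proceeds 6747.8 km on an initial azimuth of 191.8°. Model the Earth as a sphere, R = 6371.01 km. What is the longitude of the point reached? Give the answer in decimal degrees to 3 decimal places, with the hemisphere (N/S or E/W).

148.843°W

GL-80: φ = -43.92583°, λ = -5.51500°
δ = d/R = 6747.8/6371.01 = 1.059141 rad
φ₂ = arcsin(sin φ₁ cos δ + cos φ₁ sin δ cos θ)
   = arcsin(-0.69373·0.48962 + 0.72024·0.87194·-0.97887) = -72.62930°
λ₂ = λ₁ + atan2(sin θ sin δ cos φ₁, cos δ − sin φ₁ sin φ₂) = -148.84259°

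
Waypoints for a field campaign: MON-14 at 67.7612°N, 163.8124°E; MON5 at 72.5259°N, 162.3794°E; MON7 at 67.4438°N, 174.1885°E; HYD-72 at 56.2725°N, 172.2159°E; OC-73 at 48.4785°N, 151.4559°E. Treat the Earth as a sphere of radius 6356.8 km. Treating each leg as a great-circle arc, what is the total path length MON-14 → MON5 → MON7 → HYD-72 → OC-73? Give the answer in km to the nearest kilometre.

MON-14→MON5: c = 0.083586 rad, d = 531.34 km
MON5→MON7: c = 0.112923 rad, d = 717.83 km
MON7→HYD-72: c = 0.195626 rad, d = 1243.56 km
HYD-72→OC-73: c = 0.258148 rad, d = 1641.00 km
Total = 531.34 + 717.83 + 1243.56 + 1641.00 = 4133.73 km

4134 km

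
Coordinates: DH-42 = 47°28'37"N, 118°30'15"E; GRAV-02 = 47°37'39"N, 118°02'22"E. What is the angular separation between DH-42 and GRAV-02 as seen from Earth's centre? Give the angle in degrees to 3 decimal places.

0.348°

DH-42: φ = +47.47694°, λ = +118.50417°
GRAV-02: φ = +47.62750°, λ = +118.03944°
Δφ = 0.1506°,  Δλ = -0.4647°
a = sin²(Δφ/2) + cos φ₁ cos φ₂ sin²(Δλ/2) = 0.000009
c = 2·arcsin(√a) = 0.006072 rad = 0.3479°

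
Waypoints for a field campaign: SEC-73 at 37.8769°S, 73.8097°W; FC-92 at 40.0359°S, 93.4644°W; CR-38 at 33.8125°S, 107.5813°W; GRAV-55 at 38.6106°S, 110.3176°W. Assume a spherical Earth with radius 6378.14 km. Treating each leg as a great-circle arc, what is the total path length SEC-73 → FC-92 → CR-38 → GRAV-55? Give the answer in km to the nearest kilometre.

3735 km

SEC-73→FC-92: c = 0.268842 rad, d = 1714.71 km
FC-92→CR-38: c = 0.224546 rad, d = 1432.19 km
CR-38→GRAV-55: c = 0.092170 rad, d = 587.87 km
Total = 1714.71 + 1432.19 + 587.87 = 3734.77 km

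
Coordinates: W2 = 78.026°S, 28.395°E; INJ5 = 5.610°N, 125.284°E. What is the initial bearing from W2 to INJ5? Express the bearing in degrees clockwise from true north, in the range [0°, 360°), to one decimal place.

Δλ = 96.8890°
y = sin Δλ · cos φ₂ = 0.988025
x = cos φ₁ sin φ₂ − sin φ₁ cos φ₂ cos Δλ = -0.096493
θ = atan2(y, x) = 95.5780° → 95.5780° (mod 360°)

95.6°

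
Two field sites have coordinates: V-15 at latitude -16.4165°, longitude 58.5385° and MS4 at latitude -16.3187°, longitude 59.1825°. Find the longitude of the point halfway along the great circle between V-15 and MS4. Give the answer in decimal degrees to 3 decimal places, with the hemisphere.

Bx = cos φ₂ cos Δλ = 0.959653,  By = cos φ₂ sin Δλ = 0.010787
φₘ = atan2(sin φ₁ + sin φ₂, √((cos φ₁ + Bx)² + By²)) = -16.36784°
λₘ = λ₁ + atan2(By, cos φ₁ + Bx) = 58.86058°

58.861°E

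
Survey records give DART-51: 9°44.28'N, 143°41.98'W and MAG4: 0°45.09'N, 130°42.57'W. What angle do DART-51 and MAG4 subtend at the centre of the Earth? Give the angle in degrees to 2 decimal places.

DART-51: φ = +9.73800°, λ = -143.69967°
MAG4: φ = +0.75150°, λ = -130.70950°
Δφ = -8.9865°,  Δλ = 12.9902°
a = sin²(Δφ/2) + cos φ₁ cos φ₂ sin²(Δλ/2) = 0.018748
c = 2·arcsin(√a) = 0.274707 rad = 15.7395°

15.74°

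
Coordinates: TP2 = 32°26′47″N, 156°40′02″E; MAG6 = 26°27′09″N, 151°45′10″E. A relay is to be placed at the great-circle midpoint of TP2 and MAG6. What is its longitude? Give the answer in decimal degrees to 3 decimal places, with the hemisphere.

TP2: φ = +32.44639°, λ = +156.66722°
MAG6: φ = +26.45250°, λ = +151.75278°
Bx = cos φ₂ cos Δλ = 0.892013,  By = cos φ₂ sin Δλ = -0.076699
φₘ = atan2(sin φ₁ + sin φ₂, √((cos φ₁ + Bx)² + By²)) = 29.47200°
λₘ = λ₁ + atan2(By, cos φ₁ + Bx) = 154.13732°

154.137°E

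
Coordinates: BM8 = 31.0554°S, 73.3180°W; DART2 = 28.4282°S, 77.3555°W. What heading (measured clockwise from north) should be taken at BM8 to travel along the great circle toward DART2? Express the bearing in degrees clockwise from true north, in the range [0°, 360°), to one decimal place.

305.8°

Δλ = -4.0375°
y = sin Δλ · cos φ₂ = -0.061919
x = cos φ₁ sin φ₂ − sin φ₁ cos φ₂ cos Δλ = 0.044711
θ = atan2(y, x) = -54.1672° → 305.8328° (mod 360°)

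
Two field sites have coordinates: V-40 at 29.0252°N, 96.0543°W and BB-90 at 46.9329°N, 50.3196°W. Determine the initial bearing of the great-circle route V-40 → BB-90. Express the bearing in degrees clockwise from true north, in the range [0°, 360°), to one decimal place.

Δλ = 45.7347°
y = sin Δλ · cos φ₂ = 0.489003
x = cos φ₁ sin φ₂ − sin φ₁ cos φ₂ cos Δλ = 0.407548
θ = atan2(y, x) = 50.1912° → 50.1912° (mod 360°)

50.2°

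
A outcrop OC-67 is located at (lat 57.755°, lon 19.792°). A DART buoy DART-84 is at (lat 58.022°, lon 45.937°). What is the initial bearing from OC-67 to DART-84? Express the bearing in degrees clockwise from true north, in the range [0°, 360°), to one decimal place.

77.8°

Δλ = 26.1450°
y = sin Δλ · cos φ₂ = 0.233362
x = cos φ₁ sin φ₂ − sin φ₁ cos φ₂ cos Δλ = 0.050490
θ = atan2(y, x) = 77.7917° → 77.7917° (mod 360°)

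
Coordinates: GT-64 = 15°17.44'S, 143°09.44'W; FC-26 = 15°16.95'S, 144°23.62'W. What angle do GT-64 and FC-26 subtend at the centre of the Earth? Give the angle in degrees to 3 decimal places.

1.193°

GT-64: φ = -15.29067°, λ = -143.15733°
FC-26: φ = -15.28250°, λ = -144.39367°
Δφ = 0.0082°,  Δλ = -1.2363°
a = sin²(Δφ/2) + cos φ₁ cos φ₂ sin²(Δλ/2) = 0.000108
c = 2·arcsin(√a) = 0.020815 rad = 1.1926°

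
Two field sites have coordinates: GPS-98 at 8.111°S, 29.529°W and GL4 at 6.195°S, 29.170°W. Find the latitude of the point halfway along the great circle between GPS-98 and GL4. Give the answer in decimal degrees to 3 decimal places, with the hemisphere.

Bx = cos φ₂ cos Δλ = 0.994141,  By = cos φ₂ sin Δλ = 0.006229
φₘ = atan2(sin φ₁ + sin φ₂, √((cos φ₁ + Bx)² + By²)) = -7.15303°
λₘ = λ₁ + atan2(By, cos φ₁ + Bx) = -29.34912°

7.153°S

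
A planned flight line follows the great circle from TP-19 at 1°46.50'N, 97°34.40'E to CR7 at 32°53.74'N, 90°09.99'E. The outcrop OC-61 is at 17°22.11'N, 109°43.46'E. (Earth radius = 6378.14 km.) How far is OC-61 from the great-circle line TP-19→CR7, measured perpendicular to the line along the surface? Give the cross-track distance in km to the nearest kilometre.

1624 km

TP-19: φ = +1.77500°, λ = +97.57333°
CR7: φ = +32.89567°, λ = +90.16650°
OC-61: φ = +17.36850°, λ = +109.72433°
δ₁₃ = central angle TP-19→OC-61 = 0.342788 rad  (haversine)
θ₁₃ = bearing TP-19→OC-61 = 36.704°,  θ₁₂ = bearing TP-19→CR7 = 348.176°
dₓₜ = R·arcsin(sin δ₁₃ · sin(θ₁₃ − θ₁₂)) = 6378.14·arcsin(0.33611·sin(-311.472°)) = 1623.786 km
|dₓₜ| = 1623.786 km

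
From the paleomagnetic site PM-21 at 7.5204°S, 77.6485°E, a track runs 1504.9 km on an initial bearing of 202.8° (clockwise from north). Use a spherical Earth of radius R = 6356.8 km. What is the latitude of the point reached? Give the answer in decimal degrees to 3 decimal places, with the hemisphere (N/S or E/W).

19.973°S

δ = d/R = 1504.9/6356.8 = 0.236739 rad
φ₂ = arcsin(sin φ₁ cos δ + cos φ₁ sin δ cos θ)
   = arcsin(-0.13088·0.97211 + 0.99140·0.23453·-0.92186) = -19.97297°
λ₂ = λ₁ + atan2(sin θ sin δ cos φ₁, cos δ − sin φ₁ sin φ₂) = 72.09924°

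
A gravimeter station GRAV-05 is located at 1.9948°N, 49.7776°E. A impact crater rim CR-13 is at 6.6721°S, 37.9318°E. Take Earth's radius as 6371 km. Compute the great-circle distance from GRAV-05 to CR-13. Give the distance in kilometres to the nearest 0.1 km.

Δφ = -8.6669°,  Δλ = -11.8458°
a = sin²(Δφ/2) + cos φ₁ cos φ₂ sin²(Δλ/2) = 0.016279
c = 2·arcsin(√a) = 0.255877 rad = 14.6607°
d = R·c = 6371 × 0.255877 = 1630.2 km

1630.2 km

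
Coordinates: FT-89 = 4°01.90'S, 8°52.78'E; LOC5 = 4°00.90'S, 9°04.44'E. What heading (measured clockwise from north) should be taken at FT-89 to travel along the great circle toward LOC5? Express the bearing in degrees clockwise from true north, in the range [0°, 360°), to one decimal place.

FT-89: φ = -4.03167°, λ = +8.87967°
LOC5: φ = -4.01500°, λ = +9.07400°
Δλ = 0.1943°
y = sin Δλ · cos φ₂ = 0.003383
x = cos φ₁ sin φ₂ − sin φ₁ cos φ₂ cos Δλ = 0.000290
θ = atan2(y, x) = 85.0929° → 85.0929° (mod 360°)

85.1°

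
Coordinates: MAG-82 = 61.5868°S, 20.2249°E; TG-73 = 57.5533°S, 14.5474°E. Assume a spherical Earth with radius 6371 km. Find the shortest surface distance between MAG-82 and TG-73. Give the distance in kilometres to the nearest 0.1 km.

Δφ = 4.0335°,  Δλ = -5.6775°
a = sin²(Δφ/2) + cos φ₁ cos φ₂ sin²(Δλ/2) = 0.001865
c = 2·arcsin(√a) = 0.086389 rad = 4.9497°
d = R·c = 6371 × 0.086389 = 550.4 km

550.4 km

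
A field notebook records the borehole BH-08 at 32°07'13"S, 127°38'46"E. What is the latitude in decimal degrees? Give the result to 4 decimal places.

32.1203°S

32° + 7′/60 + 13″/3600 = 32 + 0.11667 + 0.00361 = 32.1203°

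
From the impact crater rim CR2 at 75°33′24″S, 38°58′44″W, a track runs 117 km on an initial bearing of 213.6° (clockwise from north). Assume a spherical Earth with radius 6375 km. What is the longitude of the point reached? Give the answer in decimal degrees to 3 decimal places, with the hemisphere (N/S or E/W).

41.458°W

CR2: φ = -75.55667°, λ = -38.97889°
δ = d/R = 117/6375 = 0.018353 rad
φ₂ = arcsin(sin φ₁ cos δ + cos φ₁ sin δ cos θ)
   = arcsin(-0.96839·0.99983 + 0.24942·0.01835·-0.83292) = -76.42031°
λ₂ = λ₁ + atan2(sin θ sin δ cos φ₁, cos δ − sin φ₁ sin φ₂) = -41.45790°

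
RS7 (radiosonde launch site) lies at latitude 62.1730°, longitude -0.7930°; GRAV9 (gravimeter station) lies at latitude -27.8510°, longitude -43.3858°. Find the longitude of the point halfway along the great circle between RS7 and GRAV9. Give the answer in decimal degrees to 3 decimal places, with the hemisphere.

28.956°W

Bx = cos φ₂ cos Δλ = 0.650907,  By = cos φ₂ sin Δλ = -0.598389
φₘ = atan2(sin φ₁ + sin φ₂, √((cos φ₁ + Bx)² + By²)) = 18.21436°
λₘ = λ₁ + atan2(By, cos φ₁ + Bx) = -28.95626°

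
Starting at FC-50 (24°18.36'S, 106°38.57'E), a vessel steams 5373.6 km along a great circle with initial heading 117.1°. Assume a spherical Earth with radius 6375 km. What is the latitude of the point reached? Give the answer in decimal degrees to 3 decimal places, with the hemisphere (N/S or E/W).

35.718°S

FC-50: φ = -24.30600°, λ = +106.64283°
δ = d/R = 5373.6/6375 = 0.842918 rad
φ₂ = arcsin(sin φ₁ cos δ + cos φ₁ sin δ cos θ)
   = arcsin(-0.41161·0.66529 + 0.91136·0.74659·-0.45554) = -35.71799°
λ₂ = λ₁ + atan2(sin θ sin δ cos φ₁, cos δ − sin φ₁ sin φ₂) = 161.58773°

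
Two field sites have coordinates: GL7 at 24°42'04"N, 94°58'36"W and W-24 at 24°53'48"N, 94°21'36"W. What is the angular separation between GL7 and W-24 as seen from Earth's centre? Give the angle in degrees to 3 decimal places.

0.593°

GL7: φ = +24.70111°, λ = -94.97667°
W-24: φ = +24.89667°, λ = -94.36000°
Δφ = 0.1956°,  Δλ = 0.6167°
a = sin²(Δφ/2) + cos φ₁ cos φ₂ sin²(Δλ/2) = 0.000027
c = 2·arcsin(√a) = 0.010349 rad = 0.5930°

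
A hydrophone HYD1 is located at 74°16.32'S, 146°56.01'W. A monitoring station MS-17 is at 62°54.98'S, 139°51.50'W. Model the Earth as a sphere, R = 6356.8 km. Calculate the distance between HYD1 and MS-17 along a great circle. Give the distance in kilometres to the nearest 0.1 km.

1289.9 km

HYD1: φ = -74.27200°, λ = -146.93350°
MS-17: φ = -62.91633°, λ = -139.85833°
Δφ = 11.3557°,  Δλ = 7.0752°
a = sin²(Δφ/2) + cos φ₁ cos φ₂ sin²(Δλ/2) = 0.010258
c = 2·arcsin(√a) = 0.202911 rad = 11.6260°
d = R·c = 6356.8 × 0.202911 = 1289.9 km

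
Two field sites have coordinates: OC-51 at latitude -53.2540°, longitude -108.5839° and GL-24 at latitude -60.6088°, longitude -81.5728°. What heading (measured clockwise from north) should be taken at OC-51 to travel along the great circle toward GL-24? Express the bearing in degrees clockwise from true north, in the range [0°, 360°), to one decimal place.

127.5°

Δλ = 27.0111°
y = sin Δλ · cos φ₂ = 0.222890
x = cos φ₁ sin φ₂ − sin φ₁ cos φ₂ cos Δλ = -0.170910
θ = atan2(y, x) = 127.4807° → 127.4807° (mod 360°)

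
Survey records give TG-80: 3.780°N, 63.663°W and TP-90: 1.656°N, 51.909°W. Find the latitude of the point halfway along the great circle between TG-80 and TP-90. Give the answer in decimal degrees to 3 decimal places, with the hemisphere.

Bx = cos φ₂ cos Δλ = 0.978622,  By = cos φ₂ sin Δλ = 0.203625
φₘ = atan2(sin φ₁ + sin φ₂, √((cos φ₁ + Bx)² + By²)) = 2.73234°
λₘ = λ₁ + atan2(By, cos φ₁ + Bx) = -57.78081°

2.732°N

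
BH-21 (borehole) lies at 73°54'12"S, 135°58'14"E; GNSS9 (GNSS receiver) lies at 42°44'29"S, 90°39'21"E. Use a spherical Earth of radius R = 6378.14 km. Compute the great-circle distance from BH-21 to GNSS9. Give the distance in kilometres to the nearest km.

BH-21: φ = -73.90333°, λ = +135.97056°
GNSS9: φ = -42.74139°, λ = +90.65583°
Δφ = 31.1619°,  Δλ = -45.3147°
a = sin²(Δφ/2) + cos φ₁ cos φ₂ sin²(Δλ/2) = 0.102363
c = 2·arcsin(√a) = 0.651336 rad = 37.3188°
d = R·c = 6378.14 × 0.651336 = 4154.3 km

4154 km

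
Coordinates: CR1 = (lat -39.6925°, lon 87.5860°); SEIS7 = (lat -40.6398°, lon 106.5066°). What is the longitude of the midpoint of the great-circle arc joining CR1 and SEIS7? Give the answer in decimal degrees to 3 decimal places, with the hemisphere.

Bx = cos φ₂ cos Δλ = 0.717819,  By = cos φ₂ sin Δλ = 0.246053
φₘ = atan2(sin φ₁ + sin φ₂, √((cos φ₁ + Bx)² + By²)) = -40.55329°
λₘ = λ₁ + atan2(By, cos φ₁ + Bx) = 96.97968°

96.980°E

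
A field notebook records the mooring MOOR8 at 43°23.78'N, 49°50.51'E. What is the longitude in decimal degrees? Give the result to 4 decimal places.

49.8418°E

49° + 50.51′/60 = 49 + 0.84183 = 49.8418°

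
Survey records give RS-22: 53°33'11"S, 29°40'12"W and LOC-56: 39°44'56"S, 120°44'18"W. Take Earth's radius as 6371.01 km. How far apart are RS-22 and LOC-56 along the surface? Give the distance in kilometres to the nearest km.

6629 km

RS-22: φ = -53.55306°, λ = -29.67000°
LOC-56: φ = -39.74889°, λ = -120.73833°
Δφ = 13.8042°,  Δλ = -91.0683°
a = sin²(Δφ/2) + cos φ₁ cos φ₂ sin²(Δλ/2) = 0.247079
c = 2·arcsin(√a) = 1.040439 rad = 59.6128°
d = R·c = 6371.01 × 1.040439 = 6628.7 km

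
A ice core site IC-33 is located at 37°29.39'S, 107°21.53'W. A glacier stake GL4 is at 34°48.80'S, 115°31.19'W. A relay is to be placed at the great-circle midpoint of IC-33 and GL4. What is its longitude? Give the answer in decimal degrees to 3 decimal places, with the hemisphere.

IC-33: φ = -37.48983°, λ = -107.35883°
GL4: φ = -34.81333°, λ = -115.51983°
Bx = cos φ₂ cos Δλ = 0.812702,  By = cos φ₂ sin Δλ = -0.116548
φₘ = atan2(sin φ₁ + sin φ₂, √((cos φ₁ + Bx)² + By²)) = -36.22086°
λₘ = λ₁ + atan2(By, cos φ₁ + Bx) = -111.50910°

111.509°W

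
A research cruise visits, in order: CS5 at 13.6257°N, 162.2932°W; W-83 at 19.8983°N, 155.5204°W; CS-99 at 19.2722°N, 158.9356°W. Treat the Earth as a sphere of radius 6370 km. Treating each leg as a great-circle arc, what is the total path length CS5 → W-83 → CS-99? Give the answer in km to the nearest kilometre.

CS5→W-83: c = 0.157412 rad, d = 1002.72 km
W-83→CS-99: c = 0.057210 rad, d = 364.43 km
Total = 1002.72 + 364.43 = 1367.14 km

1367 km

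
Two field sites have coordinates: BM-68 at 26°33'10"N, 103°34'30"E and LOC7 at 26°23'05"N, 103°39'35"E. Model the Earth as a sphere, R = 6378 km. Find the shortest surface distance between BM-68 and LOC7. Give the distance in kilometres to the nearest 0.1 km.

BM-68: φ = +26.55278°, λ = +103.57500°
LOC7: φ = +26.38472°, λ = +103.65972°
Δφ = -0.1681°,  Δλ = 0.0847°
a = sin²(Δφ/2) + cos φ₁ cos φ₂ sin²(Δλ/2) = 0.000003
c = 2·arcsin(√a) = 0.003218 rad = 0.1844°
d = R·c = 6378 × 0.003218 = 20.5 km

20.5 km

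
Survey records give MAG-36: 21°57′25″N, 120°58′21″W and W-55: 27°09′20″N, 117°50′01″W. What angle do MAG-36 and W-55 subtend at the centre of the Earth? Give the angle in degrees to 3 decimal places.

5.930°

MAG-36: φ = +21.95694°, λ = -120.97250°
W-55: φ = +27.15556°, λ = -117.83361°
Δφ = 5.1986°,  Δλ = 3.1389°
a = sin²(Δφ/2) + cos φ₁ cos φ₂ sin²(Δλ/2) = 0.002676
c = 2·arcsin(√a) = 0.103501 rad = 5.9302°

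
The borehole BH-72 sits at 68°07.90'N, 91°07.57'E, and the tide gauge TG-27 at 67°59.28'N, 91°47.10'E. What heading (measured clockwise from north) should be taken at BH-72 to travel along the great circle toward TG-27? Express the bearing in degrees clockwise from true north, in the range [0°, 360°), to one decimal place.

120.0°

BH-72: φ = +68.13167°, λ = +91.12617°
TG-27: φ = +67.98800°, λ = +91.78500°
Δλ = 0.6588°
y = sin Δλ · cos φ₂ = 0.004310
x = cos φ₁ sin φ₂ − sin φ₁ cos φ₂ cos Δλ = -0.002484
θ = atan2(y, x) = 119.9628° → 119.9628° (mod 360°)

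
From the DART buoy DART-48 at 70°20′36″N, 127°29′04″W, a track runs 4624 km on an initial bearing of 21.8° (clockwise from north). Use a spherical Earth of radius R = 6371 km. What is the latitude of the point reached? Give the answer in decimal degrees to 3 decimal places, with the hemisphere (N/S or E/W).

DART-48: φ = +70.34333°, λ = -127.48444°
δ = d/R = 4624/6371 = 0.725789 rad
φ₂ = arcsin(sin φ₁ cos δ + cos φ₁ sin δ cos θ)
   = arcsin(0.94173·0.74798 + 0.33638·0.66373·0.92849) = 65.73959°
λ₂ = λ₁ + atan2(sin θ sin δ cos φ₁, cos δ − sin φ₁ sin φ₂) = 15.65339°

65.740°N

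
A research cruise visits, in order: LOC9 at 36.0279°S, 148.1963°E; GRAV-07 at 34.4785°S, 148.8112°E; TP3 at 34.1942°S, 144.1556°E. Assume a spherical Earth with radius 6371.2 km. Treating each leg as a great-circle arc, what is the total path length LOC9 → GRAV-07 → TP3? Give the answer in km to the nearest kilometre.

LOC9→GRAV-07: c = 0.028427 rad, d = 181.11 km
GRAV-07→TP3: c = 0.067273 rad, d = 428.61 km
Total = 181.11 + 428.61 = 609.72 km

610 km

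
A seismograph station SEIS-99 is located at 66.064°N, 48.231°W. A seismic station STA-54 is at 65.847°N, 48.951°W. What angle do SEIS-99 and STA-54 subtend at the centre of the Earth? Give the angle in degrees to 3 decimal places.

Δφ = -0.2170°,  Δλ = -0.7200°
a = sin²(Δφ/2) + cos φ₁ cos φ₂ sin²(Δλ/2) = 0.000010
c = 2·arcsin(√a) = 0.006369 rad = 0.3649°

0.365°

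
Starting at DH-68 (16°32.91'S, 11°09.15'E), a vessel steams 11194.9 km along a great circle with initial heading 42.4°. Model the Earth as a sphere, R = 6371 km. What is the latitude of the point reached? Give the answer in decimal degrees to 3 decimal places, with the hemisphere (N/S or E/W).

48.451°N

DH-68: φ = -16.54850°, λ = +11.15250°
δ = d/R = 11194.9/6371 = 1.757165 rad
φ₂ = arcsin(sin φ₁ cos δ + cos φ₁ sin δ cos θ)
   = arcsin(-0.28483·-0.18529 + 0.95858·0.98268·0.73846) = 48.45077°
λ₂ = λ₁ + atan2(sin θ sin δ cos φ₁, cos δ − sin φ₁ sin φ₂) = 98.64026°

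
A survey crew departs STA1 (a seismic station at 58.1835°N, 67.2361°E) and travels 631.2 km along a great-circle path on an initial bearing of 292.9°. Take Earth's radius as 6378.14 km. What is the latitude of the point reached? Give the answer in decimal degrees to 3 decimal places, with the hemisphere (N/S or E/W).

59.980°N

δ = d/R = 631.2/6378.14 = 0.098963 rad
φ₂ = arcsin(sin φ₁ cos δ + cos φ₁ sin δ cos θ)
   = arcsin(0.84974·0.99511 + 0.52720·0.09880·0.38912) = 59.98014°
λ₂ = λ₁ + atan2(sin θ sin δ cos φ₁, cos δ − sin φ₁ sin φ₂) = 56.75449°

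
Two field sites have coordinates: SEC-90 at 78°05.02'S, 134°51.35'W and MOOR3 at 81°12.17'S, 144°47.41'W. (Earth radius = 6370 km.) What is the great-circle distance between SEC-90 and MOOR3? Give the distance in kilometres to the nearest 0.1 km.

398.4 km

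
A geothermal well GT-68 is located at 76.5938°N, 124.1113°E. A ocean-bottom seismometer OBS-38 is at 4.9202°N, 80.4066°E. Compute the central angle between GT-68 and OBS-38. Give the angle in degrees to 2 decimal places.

75.50°

Δφ = -71.6736°,  Δλ = -43.7047°
a = sin²(Δφ/2) + cos φ₁ cos φ₂ sin²(Δλ/2) = 0.374789
c = 2·arcsin(√a) = 1.317680 rad = 75.4975°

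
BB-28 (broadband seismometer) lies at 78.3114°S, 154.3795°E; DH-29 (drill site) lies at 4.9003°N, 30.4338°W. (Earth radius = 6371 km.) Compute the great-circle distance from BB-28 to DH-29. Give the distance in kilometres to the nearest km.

Δφ = 83.2117°,  Δλ = 175.1867°
a = sin²(Δφ/2) + cos φ₁ cos φ₂ sin²(Δλ/2) = 0.642395
c = 2·arcsin(√a) = 1.859585 rad = 106.5463°
d = R·c = 6371 × 1.859585 = 11847.4 km

11847 km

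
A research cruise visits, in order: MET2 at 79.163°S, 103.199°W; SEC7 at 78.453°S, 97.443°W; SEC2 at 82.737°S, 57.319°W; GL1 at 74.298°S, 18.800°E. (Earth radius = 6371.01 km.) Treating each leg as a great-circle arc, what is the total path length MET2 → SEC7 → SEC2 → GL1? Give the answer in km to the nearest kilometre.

MET2→SEC7: c = 0.023089 rad, d = 147.10 km
SEC7→SEC2: c = 0.132383 rad, d = 843.41 km
SEC2→GL1: c = 0.272257 rad, d = 1734.55 km
Total = 147.10 + 843.41 + 1734.55 = 2725.07 km

2725 km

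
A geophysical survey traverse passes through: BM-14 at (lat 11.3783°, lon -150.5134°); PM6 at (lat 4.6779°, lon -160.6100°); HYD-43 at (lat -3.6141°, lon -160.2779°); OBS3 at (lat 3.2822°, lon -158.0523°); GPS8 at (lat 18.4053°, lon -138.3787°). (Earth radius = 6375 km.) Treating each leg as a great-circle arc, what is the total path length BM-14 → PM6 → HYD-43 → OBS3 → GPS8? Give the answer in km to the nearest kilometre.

BM-14→PM6: c = 0.209964 rad, d = 1338.52 km
PM6→HYD-43: c = 0.144839 rad, d = 923.35 km
HYD-43→OBS3: c = 0.126469 rad, d = 806.24 km
OBS3→GPS8: c = 0.427343 rad, d = 2724.31 km
Total = 1338.52 + 923.35 + 806.24 + 2724.31 = 5792.42 km

5792 km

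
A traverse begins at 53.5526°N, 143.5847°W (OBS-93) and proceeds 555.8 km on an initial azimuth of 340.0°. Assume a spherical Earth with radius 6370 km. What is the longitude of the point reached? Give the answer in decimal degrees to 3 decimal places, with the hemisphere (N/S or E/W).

146.828°W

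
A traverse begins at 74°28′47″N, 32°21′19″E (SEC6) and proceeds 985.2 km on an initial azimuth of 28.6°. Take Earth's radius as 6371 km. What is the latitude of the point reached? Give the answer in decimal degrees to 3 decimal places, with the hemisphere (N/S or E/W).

SEC6: φ = +74.47972°, λ = +32.35528°
δ = d/R = 985.2/6371 = 0.154638 rad
φ₂ = arcsin(sin φ₁ cos δ + cos φ₁ sin δ cos θ)
   = arcsin(0.96354·0.98807 + 0.26758·0.15402·0.87798) = 81.19791°
λ₂ = λ₁ + atan2(sin θ sin δ cos φ₁, cos δ − sin φ₁ sin φ₂) = 61.15979°

81.198°N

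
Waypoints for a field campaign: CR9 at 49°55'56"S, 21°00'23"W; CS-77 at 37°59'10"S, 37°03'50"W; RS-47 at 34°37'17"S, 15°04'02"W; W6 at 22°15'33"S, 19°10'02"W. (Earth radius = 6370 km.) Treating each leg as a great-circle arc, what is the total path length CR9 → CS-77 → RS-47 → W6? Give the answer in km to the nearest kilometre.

CR9: φ = -49.93222°, λ = -21.00639°
CS-77: φ = -37.98611°, λ = -37.06389°
RS-47: φ = -34.62139°, λ = -15.06722°
W6: φ = -22.25917°, λ = -19.16722°
CR9→CS-77: c = 0.288931 rad, d = 1840.49 km
CS-77→RS-47: c = 0.314141 rad, d = 2001.08 km
RS-47→W6: c = 0.224684 rad, d = 1431.24 km
Total = 1840.49 + 2001.08 + 1431.24 = 5272.81 km

5273 km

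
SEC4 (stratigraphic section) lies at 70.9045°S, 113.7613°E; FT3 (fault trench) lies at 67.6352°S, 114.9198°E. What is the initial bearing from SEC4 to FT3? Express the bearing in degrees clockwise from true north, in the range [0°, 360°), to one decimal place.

7.7°

Δλ = 1.1585°
y = sin Δλ · cos φ₂ = 0.007693
x = cos φ₁ sin φ₂ − sin φ₁ cos φ₂ cos Δλ = 0.056956
θ = atan2(y, x) = 7.6925° → 7.6925° (mod 360°)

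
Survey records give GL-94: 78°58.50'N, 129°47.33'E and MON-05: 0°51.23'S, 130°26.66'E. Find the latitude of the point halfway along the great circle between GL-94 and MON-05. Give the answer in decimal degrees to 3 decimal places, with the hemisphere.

GL-94: φ = +78.97500°, λ = +129.78883°
MON-05: φ = -0.85383°, λ = +130.44433°
Bx = cos φ₂ cos Δλ = 0.999824,  By = cos φ₂ sin Δλ = 0.011439
φₘ = atan2(sin φ₁ + sin φ₂, √((cos φ₁ + Bx)² + By²)) = 39.06083°
λₘ = λ₁ + atan2(By, cos φ₁ + Bx) = 130.33909°

39.061°N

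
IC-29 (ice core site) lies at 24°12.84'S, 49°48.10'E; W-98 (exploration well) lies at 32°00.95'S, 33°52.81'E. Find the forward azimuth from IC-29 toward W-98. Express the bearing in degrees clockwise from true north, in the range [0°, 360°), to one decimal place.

IC-29: φ = -24.21400°, λ = +49.80167°
W-98: φ = -32.01583°, λ = +33.88017°
Δλ = -15.9215°
y = sin Δλ · cos φ₂ = -0.232596
x = cos φ₁ sin φ₂ − sin φ₁ cos φ₂ cos Δλ = -0.149088
θ = atan2(y, x) = -122.6588° → 237.3412° (mod 360°)

237.3°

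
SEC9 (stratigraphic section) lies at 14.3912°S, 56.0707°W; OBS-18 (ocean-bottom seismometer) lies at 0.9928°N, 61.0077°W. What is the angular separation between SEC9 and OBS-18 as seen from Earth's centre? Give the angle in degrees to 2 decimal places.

16.14°

Δφ = 15.3840°,  Δλ = -4.9370°
a = sin²(Δφ/2) + cos φ₁ cos φ₂ sin²(Δλ/2) = 0.019712
c = 2·arcsin(√a) = 0.281728 rad = 16.1418°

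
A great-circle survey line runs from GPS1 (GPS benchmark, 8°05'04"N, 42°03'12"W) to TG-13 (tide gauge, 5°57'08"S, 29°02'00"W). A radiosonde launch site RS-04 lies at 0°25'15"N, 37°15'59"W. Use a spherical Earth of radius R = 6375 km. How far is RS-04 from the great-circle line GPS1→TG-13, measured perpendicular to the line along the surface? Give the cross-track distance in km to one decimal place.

GPS1: φ = +8.08444°, λ = -42.05333°
TG-13: φ = -5.95222°, λ = -29.03333°
RS-04: φ = +0.42083°, λ = -37.26639°
δ₁₃ = central angle GPS1→RS-04 = 0.157549 rad  (haversine)
θ₁₃ = bearing GPS1→RS-04 = 147.869°,  θ₁₂ = bearing GPS1→TG-13 = 136.839°
dₓₜ = R·arcsin(sin δ₁₃ · sin(θ₁₃ − θ₁₂)) = 6375·arcsin(0.15690·sin(11.029°)) = 191.379 km
|dₓₜ| = 191.379 km

191.4 km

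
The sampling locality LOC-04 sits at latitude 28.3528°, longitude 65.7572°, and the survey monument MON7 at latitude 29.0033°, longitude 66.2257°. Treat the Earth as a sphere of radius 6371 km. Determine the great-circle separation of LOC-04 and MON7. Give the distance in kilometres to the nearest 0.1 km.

85.6 km

Δφ = 0.6505°,  Δλ = 0.4685°
a = sin²(Δφ/2) + cos φ₁ cos φ₂ sin²(Δλ/2) = 0.000045
c = 2·arcsin(√a) = 0.013430 rad = 0.7695°
d = R·c = 6371 × 0.013430 = 85.6 km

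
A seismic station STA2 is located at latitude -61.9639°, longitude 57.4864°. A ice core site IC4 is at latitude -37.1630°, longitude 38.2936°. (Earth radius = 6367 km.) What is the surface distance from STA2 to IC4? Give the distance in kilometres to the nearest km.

3057 km

Δφ = 24.8009°,  Δλ = -19.1928°
a = sin²(Δφ/2) + cos φ₁ cos φ₂ sin²(Δλ/2) = 0.056524
c = 2·arcsin(√a) = 0.480095 rad = 27.5074°
d = R·c = 6367 × 0.480095 = 3056.8 km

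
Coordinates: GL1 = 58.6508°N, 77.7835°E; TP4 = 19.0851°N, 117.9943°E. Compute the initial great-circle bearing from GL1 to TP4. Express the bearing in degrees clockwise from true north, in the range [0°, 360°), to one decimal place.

Δλ = 40.2108°
y = sin Δλ · cos φ₂ = 0.610115
x = cos φ₁ sin φ₂ − sin φ₁ cos φ₂ cos Δλ = -0.446231
θ = atan2(y, x) = 126.1813° → 126.1813° (mod 360°)

126.2°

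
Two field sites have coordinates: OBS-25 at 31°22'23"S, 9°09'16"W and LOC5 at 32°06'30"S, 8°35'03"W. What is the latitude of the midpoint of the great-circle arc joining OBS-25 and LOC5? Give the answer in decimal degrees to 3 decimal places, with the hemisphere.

31.741°S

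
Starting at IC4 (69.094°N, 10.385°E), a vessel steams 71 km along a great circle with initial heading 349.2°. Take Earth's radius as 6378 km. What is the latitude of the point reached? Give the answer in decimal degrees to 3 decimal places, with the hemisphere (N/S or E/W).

δ = d/R = 71/6378 = 0.011132 rad
φ₂ = arcsin(sin φ₁ cos δ + cos φ₁ sin δ cos θ)
   = arcsin(0.93417·0.99994 + 0.35684·0.01113·0.98229) = 69.72018°
λ₂ = λ₁ + atan2(sin θ sin δ cos φ₁, cos δ − sin φ₁ sin φ₂) = 10.04019°

69.720°N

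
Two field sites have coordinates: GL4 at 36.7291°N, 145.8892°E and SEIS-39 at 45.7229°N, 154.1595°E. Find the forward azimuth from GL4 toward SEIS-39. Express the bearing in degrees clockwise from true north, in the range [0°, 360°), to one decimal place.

32.0°

Δλ = 8.2703°
y = sin Δλ · cos φ₂ = 0.100421
x = cos φ₁ sin φ₂ − sin φ₁ cos φ₂ cos Δλ = 0.160669
θ = atan2(y, x) = 32.0061° → 32.0061° (mod 360°)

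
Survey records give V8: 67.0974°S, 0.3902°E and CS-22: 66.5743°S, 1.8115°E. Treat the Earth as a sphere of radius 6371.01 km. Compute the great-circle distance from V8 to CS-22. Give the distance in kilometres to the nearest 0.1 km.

Δφ = 0.5231°,  Δλ = 1.4213°
a = sin²(Δφ/2) + cos φ₁ cos φ₂ sin²(Δλ/2) = 0.000045
c = 2·arcsin(√a) = 0.013363 rad = 0.7656°
d = R·c = 6371.01 × 0.013363 = 85.1 km

85.1 km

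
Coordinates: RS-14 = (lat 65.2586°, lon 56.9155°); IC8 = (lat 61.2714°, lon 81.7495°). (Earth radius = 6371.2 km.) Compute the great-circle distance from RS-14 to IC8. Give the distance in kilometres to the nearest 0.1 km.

1308.7 km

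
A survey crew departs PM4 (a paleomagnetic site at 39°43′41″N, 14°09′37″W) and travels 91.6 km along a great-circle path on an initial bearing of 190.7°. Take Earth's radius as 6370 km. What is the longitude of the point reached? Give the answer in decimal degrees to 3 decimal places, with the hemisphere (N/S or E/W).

14.357°W

PM4: φ = +39.72806°, λ = -14.16028°
δ = d/R = 91.6/6370 = 0.014380 rad
φ₂ = arcsin(sin φ₁ cos δ + cos φ₁ sin δ cos θ)
   = arcsin(0.63914·0.99990 + 0.76909·0.01438·-0.98261) = 38.91831°
λ₂ = λ₁ + atan2(sin θ sin δ cos φ₁, cos δ − sin φ₁ sin φ₂) = -14.35688°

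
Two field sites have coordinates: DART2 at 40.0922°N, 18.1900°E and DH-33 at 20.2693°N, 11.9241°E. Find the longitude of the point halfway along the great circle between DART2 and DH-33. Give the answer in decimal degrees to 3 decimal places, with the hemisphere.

Bx = cos φ₂ cos Δλ = 0.932471,  By = cos φ₂ sin Δλ = -0.102384
φₘ = atan2(sin φ₁ + sin φ₂, √((cos φ₁ + Bx)² + By²)) = 30.21762°
λₘ = λ₁ + atan2(By, cos φ₁ + Bx) = 14.73837°

14.738°E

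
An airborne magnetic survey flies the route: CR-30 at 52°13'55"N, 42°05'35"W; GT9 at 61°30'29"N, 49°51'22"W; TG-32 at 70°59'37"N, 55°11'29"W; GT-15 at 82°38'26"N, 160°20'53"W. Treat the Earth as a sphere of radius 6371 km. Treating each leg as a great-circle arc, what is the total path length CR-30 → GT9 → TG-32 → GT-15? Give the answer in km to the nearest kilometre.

4666 km

CR-30: φ = +52.23194°, λ = -42.09306°
GT9: φ = +61.50806°, λ = -49.85611°
TG-32: φ = +70.99361°, λ = -55.19139°
GT-15: φ = +82.64056°, λ = -160.34806°
CR-30→GT9: c = 0.177743 rad, d = 1132.40 km
GT9→TG-32: c = 0.169590 rad, d = 1080.46 km
TG-32→GT-15: c = 0.385032 rad, d = 2453.04 km
Total = 1132.40 + 1080.46 + 2453.04 = 4665.90 km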